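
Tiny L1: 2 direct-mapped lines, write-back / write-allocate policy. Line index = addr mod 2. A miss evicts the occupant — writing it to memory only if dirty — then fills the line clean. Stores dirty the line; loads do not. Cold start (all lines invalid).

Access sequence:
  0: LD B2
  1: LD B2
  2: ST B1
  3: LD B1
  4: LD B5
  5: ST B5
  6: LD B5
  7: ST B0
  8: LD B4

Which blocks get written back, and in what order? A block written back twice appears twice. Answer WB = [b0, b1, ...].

WB = [1, 0]

0: R B2 → L0 miss [-]
1: R B2 → L0 hit [-]
2: W B1 → L1 miss [D]
3: R B1 → L1 hit [D]
4: R B5 → L1 miss wb→B1 [-]
5: W B5 → L1 hit [D]
6: R B5 → L1 hit [D]
7: W B0 → L0 miss [D]
8: R B4 → L0 miss wb→B0 [-]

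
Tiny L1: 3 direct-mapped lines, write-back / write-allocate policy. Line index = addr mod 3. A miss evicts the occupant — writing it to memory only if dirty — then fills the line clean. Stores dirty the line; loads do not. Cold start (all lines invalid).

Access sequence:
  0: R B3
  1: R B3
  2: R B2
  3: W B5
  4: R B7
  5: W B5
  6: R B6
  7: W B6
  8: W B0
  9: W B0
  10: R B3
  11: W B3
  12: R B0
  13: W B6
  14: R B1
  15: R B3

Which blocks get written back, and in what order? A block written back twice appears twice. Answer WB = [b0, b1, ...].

WB = [6, 0, 3, 6]

  0 | R B3 → L0 miss [-]
  1 | R B3 → L0 hit [-]
  2 | R B2 → L2 miss [-]
  3 | W B5 → L2 miss [D]
  4 | R B7 → L1 miss [-]
  5 | W B5 → L2 hit [D]
  6 | R B6 → L0 miss [-]
  7 | W B6 → L0 hit [D]
  8 | W B0 → L0 miss wb→B6 [D]
  9 | W B0 → L0 hit [D]
  10 | R B3 → L0 miss wb→B0 [-]
  11 | W B3 → L0 hit [D]
  12 | R B0 → L0 miss wb→B3 [-]
  13 | W B6 → L0 miss [D]
  14 | R B1 → L1 miss [-]
  15 | R B3 → L0 miss wb→B6 [-]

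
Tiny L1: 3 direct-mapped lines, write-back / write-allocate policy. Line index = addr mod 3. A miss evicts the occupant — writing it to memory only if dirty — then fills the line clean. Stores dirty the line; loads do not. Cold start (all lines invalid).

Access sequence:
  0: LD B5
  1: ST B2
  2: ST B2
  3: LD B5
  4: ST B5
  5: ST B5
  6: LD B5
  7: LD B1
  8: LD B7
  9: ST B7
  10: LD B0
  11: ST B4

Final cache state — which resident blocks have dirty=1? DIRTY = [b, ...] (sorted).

DIRTY = [4, 5]

0: R B5 -> L2 miss  d=-]
1: W B2 -> L2 miss  d=D]
2: W B2 -> L2 hit  d=D]
3: R B5 -> L2 miss wb->B2  d=-]
4: W B5 -> L2 hit  d=D]
5: W B5 -> L2 hit  d=D]
6: R B5 -> L2 hit  d=D]
7: R B1 -> L1 miss  d=-]
8: R B7 -> L1 miss  d=-]
9: W B7 -> L1 hit  d=D]
10: R B0 -> L0 miss  d=-]
11: W B4 -> L1 miss wb->B7  d=D]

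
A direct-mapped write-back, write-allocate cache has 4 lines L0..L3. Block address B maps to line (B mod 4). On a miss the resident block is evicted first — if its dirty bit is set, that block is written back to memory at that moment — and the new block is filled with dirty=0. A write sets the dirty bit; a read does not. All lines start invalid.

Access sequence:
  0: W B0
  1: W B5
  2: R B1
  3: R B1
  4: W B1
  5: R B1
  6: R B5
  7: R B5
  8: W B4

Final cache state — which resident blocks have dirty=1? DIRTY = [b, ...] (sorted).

DIRTY = [4]

0: W B0 → L0 miss [D]
1: W B5 → L1 miss [D]
2: R B1 → L1 miss wb→B5 [-]
3: R B1 → L1 hit [-]
4: W B1 → L1 hit [D]
5: R B1 → L1 hit [D]
6: R B5 → L1 miss wb→B1 [-]
7: R B5 → L1 hit [-]
8: W B4 → L0 miss wb→B0 [D]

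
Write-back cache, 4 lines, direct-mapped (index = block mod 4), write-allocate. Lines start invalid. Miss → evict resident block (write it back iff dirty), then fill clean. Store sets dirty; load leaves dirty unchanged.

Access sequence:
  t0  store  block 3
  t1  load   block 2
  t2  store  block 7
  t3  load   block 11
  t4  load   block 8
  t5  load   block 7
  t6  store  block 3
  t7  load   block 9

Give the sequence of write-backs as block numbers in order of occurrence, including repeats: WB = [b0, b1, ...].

WB = [3, 7]

  0 | W B3 → L3 miss [D]
  1 | R B2 → L2 miss [-]
  2 | W B7 → L3 miss wb→B3 [D]
  3 | R B11 → L3 miss wb→B7 [-]
  4 | R B8 → L0 miss [-]
  5 | R B7 → L3 miss [-]
  6 | W B3 → L3 miss [D]
  7 | R B9 → L1 miss [-]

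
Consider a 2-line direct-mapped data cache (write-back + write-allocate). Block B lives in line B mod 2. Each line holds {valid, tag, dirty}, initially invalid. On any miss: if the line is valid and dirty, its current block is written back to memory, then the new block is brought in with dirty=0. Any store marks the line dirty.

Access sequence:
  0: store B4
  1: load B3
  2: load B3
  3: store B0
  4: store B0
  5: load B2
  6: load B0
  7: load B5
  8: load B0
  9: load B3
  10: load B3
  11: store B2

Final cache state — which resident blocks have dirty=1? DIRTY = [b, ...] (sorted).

DIRTY = [2]

  0 | W B4 → L0 miss [D]
  1 | R B3 → L1 miss [-]
  2 | R B3 → L1 hit [-]
  3 | W B0 → L0 miss wb→B4 [D]
  4 | W B0 → L0 hit [D]
  5 | R B2 → L0 miss wb→B0 [-]
  6 | R B0 → L0 miss [-]
  7 | R B5 → L1 miss [-]
  8 | R B0 → L0 hit [-]
  9 | R B3 → L1 miss [-]
  10 | R B3 → L1 hit [-]
  11 | W B2 → L0 miss [D]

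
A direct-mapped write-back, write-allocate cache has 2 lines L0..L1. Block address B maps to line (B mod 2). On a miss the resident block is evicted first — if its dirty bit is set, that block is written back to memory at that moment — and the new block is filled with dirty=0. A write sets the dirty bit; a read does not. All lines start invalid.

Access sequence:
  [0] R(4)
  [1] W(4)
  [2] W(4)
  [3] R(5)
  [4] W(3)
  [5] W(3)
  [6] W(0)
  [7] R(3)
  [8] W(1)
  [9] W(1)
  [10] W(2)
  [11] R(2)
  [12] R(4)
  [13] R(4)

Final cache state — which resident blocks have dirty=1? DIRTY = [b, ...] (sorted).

0: R B4 → L0 miss [-]
1: W B4 → L0 hit [D]
2: W B4 → L0 hit [D]
3: R B5 → L1 miss [-]
4: W B3 → L1 miss [D]
5: W B3 → L1 hit [D]
6: W B0 → L0 miss wb→B4 [D]
7: R B3 → L1 hit [D]
8: W B1 → L1 miss wb→B3 [D]
9: W B1 → L1 hit [D]
10: W B2 → L0 miss wb→B0 [D]
11: R B2 → L0 hit [D]
12: R B4 → L0 miss wb→B2 [-]
13: R B4 → L0 hit [-]

DIRTY = [1]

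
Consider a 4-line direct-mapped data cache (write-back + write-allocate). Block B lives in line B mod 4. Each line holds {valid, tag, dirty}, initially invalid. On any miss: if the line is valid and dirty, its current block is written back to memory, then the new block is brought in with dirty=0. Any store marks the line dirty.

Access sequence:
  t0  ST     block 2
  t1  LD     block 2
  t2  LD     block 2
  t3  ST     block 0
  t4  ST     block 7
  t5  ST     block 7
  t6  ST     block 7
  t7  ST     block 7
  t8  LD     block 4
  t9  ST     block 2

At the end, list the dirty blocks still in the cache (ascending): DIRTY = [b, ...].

DIRTY = [2, 7]

0: W B2 -> L2 miss  d=D]
1: R B2 -> L2 hit  d=D]
2: R B2 -> L2 hit  d=D]
3: W B0 -> L0 miss  d=D]
4: W B7 -> L3 miss  d=D]
5: W B7 -> L3 hit  d=D]
6: W B7 -> L3 hit  d=D]
7: W B7 -> L3 hit  d=D]
8: R B4 -> L0 miss wb->B0  d=-]
9: W B2 -> L2 hit  d=D]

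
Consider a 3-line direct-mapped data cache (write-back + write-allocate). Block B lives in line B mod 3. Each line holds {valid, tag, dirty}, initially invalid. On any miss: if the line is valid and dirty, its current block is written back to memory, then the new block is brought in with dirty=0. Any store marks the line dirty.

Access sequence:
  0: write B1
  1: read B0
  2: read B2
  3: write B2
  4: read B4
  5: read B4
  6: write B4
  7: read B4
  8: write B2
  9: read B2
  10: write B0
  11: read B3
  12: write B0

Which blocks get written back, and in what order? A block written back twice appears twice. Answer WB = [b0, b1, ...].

  0 | W B1 → L1 miss [D]
  1 | R B0 → L0 miss [-]
  2 | R B2 → L2 miss [-]
  3 | W B2 → L2 hit [D]
  4 | R B4 → L1 miss wb→B1 [-]
  5 | R B4 → L1 hit [-]
  6 | W B4 → L1 hit [D]
  7 | R B4 → L1 hit [D]
  8 | W B2 → L2 hit [D]
  9 | R B2 → L2 hit [D]
  10 | W B0 → L0 hit [D]
  11 | R B3 → L0 miss wb→B0 [-]
  12 | W B0 → L0 miss [D]

WB = [1, 0]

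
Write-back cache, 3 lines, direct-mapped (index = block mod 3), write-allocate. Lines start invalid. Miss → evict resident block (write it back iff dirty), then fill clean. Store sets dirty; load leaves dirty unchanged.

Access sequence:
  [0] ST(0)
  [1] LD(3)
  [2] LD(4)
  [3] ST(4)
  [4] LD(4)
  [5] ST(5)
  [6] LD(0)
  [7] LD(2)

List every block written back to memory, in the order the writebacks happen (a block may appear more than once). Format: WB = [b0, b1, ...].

WB = [0, 5]

  0 | W B0 → L0 miss [D]
  1 | R B3 → L0 miss wb→B0 [-]
  2 | R B4 → L1 miss [-]
  3 | W B4 → L1 hit [D]
  4 | R B4 → L1 hit [D]
  5 | W B5 → L2 miss [D]
  6 | R B0 → L0 miss [-]
  7 | R B2 → L2 miss wb→B5 [-]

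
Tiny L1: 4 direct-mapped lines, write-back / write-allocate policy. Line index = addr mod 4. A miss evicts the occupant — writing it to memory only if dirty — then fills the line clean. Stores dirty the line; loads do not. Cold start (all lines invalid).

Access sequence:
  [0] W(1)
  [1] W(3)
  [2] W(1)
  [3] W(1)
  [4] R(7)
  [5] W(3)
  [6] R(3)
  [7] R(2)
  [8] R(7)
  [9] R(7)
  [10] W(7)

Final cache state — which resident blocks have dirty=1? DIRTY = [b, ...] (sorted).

DIRTY = [1, 7]

0: W B1 -> L1 miss  d=D]
1: W B3 -> L3 miss  d=D]
2: W B1 -> L1 hit  d=D]
3: W B1 -> L1 hit  d=D]
4: R B7 -> L3 miss wb->B3  d=-]
5: W B3 -> L3 miss  d=D]
6: R B3 -> L3 hit  d=D]
7: R B2 -> L2 miss  d=-]
8: R B7 -> L3 miss wb->B3  d=-]
9: R B7 -> L3 hit  d=-]
10: W B7 -> L3 hit  d=D]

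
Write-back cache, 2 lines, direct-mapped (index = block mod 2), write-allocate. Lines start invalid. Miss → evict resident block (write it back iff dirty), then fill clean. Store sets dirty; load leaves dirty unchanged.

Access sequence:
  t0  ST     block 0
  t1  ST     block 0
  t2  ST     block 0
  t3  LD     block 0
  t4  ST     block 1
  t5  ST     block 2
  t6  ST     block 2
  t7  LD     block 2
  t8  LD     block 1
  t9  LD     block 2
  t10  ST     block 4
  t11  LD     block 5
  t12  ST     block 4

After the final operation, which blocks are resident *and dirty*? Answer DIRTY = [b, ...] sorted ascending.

0: W B0 -> L0 miss  d=D]
1: W B0 -> L0 hit  d=D]
2: W B0 -> L0 hit  d=D]
3: R B0 -> L0 hit  d=D]
4: W B1 -> L1 miss  d=D]
5: W B2 -> L0 miss wb->B0  d=D]
6: W B2 -> L0 hit  d=D]
7: R B2 -> L0 hit  d=D]
8: R B1 -> L1 hit  d=D]
9: R B2 -> L0 hit  d=D]
10: W B4 -> L0 miss wb->B2  d=D]
11: R B5 -> L1 miss wb->B1  d=-]
12: W B4 -> L0 hit  d=D]

DIRTY = [4]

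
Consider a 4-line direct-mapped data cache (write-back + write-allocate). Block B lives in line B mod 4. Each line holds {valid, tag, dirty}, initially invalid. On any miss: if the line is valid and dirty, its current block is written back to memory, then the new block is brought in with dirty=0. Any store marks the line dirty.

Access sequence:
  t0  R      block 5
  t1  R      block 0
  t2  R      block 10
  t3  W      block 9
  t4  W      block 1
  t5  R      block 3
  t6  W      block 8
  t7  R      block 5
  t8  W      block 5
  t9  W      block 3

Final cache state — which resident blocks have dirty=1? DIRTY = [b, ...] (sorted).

DIRTY = [3, 5, 8]

0: R B5 -> L1 miss  d=-]
1: R B0 -> L0 miss  d=-]
2: R B10 -> L2 miss  d=-]
3: W B9 -> L1 miss  d=D]
4: W B1 -> L1 miss wb->B9  d=D]
5: R B3 -> L3 miss  d=-]
6: W B8 -> L0 miss  d=D]
7: R B5 -> L1 miss wb->B1  d=-]
8: W B5 -> L1 hit  d=D]
9: W B3 -> L3 hit  d=D]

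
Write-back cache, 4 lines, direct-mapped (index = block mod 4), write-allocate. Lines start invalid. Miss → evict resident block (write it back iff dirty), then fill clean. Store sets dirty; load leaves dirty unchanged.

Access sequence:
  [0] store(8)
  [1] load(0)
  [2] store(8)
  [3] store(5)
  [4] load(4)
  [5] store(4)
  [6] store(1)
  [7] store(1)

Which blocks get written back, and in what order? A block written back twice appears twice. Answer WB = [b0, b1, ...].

0: W B8 → L0 miss [D]
1: R B0 → L0 miss wb→B8 [-]
2: W B8 → L0 miss [D]
3: W B5 → L1 miss [D]
4: R B4 → L0 miss wb→B8 [-]
5: W B4 → L0 hit [D]
6: W B1 → L1 miss wb→B5 [D]
7: W B1 → L1 hit [D]

WB = [8, 8, 5]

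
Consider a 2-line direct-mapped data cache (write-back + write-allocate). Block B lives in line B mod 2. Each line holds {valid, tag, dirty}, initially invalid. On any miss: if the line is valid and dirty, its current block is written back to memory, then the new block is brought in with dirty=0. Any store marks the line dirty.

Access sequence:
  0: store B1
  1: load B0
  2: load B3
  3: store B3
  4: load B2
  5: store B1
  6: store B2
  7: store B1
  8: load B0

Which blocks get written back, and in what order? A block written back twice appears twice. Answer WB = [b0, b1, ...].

WB = [1, 3, 2]

  0 | W B1 → L1 miss [D]
  1 | R B0 → L0 miss [-]
  2 | R B3 → L1 miss wb→B1 [-]
  3 | W B3 → L1 hit [D]
  4 | R B2 → L0 miss [-]
  5 | W B1 → L1 miss wb→B3 [D]
  6 | W B2 → L0 hit [D]
  7 | W B1 → L1 hit [D]
  8 | R B0 → L0 miss wb→B2 [-]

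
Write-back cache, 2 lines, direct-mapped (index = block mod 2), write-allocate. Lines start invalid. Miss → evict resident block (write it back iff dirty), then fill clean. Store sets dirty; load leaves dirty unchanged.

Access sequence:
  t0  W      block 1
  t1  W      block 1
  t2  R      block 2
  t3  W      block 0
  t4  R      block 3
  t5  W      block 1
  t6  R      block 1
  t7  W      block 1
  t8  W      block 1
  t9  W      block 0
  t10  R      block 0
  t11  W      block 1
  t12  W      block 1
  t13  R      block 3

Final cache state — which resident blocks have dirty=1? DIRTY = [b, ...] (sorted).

0: W B1 -> L1 miss  d=D]
1: W B1 -> L1 hit  d=D]
2: R B2 -> L0 miss  d=-]
3: W B0 -> L0 miss  d=D]
4: R B3 -> L1 miss wb->B1  d=-]
5: W B1 -> L1 miss  d=D]
6: R B1 -> L1 hit  d=D]
7: W B1 -> L1 hit  d=D]
8: W B1 -> L1 hit  d=D]
9: W B0 -> L0 hit  d=D]
10: R B0 -> L0 hit  d=D]
11: W B1 -> L1 hit  d=D]
12: W B1 -> L1 hit  d=D]
13: R B3 -> L1 miss wb->B1  d=-]

DIRTY = [0]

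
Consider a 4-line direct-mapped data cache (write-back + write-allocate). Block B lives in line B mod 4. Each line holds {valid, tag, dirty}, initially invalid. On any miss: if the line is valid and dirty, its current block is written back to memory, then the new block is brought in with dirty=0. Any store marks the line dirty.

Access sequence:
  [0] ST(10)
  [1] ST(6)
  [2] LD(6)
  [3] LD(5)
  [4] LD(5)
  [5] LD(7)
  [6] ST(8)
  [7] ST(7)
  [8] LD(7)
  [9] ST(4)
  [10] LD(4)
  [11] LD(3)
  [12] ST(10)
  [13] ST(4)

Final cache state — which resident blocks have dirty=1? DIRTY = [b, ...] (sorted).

DIRTY = [4, 10]

0: W B10 → L2 miss [D]
1: W B6 → L2 miss wb→B10 [D]
2: R B6 → L2 hit [D]
3: R B5 → L1 miss [-]
4: R B5 → L1 hit [-]
5: R B7 → L3 miss [-]
6: W B8 → L0 miss [D]
7: W B7 → L3 hit [D]
8: R B7 → L3 hit [D]
9: W B4 → L0 miss wb→B8 [D]
10: R B4 → L0 hit [D]
11: R B3 → L3 miss wb→B7 [-]
12: W B10 → L2 miss wb→B6 [D]
13: W B4 → L0 hit [D]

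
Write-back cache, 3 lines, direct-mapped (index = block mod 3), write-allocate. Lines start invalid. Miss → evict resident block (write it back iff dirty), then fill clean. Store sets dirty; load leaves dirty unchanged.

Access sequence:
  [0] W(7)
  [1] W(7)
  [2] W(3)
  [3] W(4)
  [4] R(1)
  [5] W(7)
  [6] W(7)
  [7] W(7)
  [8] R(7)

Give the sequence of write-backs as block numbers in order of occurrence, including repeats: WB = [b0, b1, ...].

0: W B7 → L1 miss [D]
1: W B7 → L1 hit [D]
2: W B3 → L0 miss [D]
3: W B4 → L1 miss wb→B7 [D]
4: R B1 → L1 miss wb→B4 [-]
5: W B7 → L1 miss [D]
6: W B7 → L1 hit [D]
7: W B7 → L1 hit [D]
8: R B7 → L1 hit [D]

WB = [7, 4]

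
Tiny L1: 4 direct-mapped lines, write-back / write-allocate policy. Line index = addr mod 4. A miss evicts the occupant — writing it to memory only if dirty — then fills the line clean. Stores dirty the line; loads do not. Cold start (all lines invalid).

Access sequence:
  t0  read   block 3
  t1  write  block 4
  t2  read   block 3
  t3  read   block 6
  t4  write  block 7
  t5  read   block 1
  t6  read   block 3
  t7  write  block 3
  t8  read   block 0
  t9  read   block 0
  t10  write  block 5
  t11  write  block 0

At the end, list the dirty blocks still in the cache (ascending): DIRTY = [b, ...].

DIRTY = [0, 3, 5]

  0 | R B3 → L3 miss [-]
  1 | W B4 → L0 miss [D]
  2 | R B3 → L3 hit [-]
  3 | R B6 → L2 miss [-]
  4 | W B7 → L3 miss [D]
  5 | R B1 → L1 miss [-]
  6 | R B3 → L3 miss wb→B7 [-]
  7 | W B3 → L3 hit [D]
  8 | R B0 → L0 miss wb→B4 [-]
  9 | R B0 → L0 hit [-]
  10 | W B5 → L1 miss [D]
  11 | W B0 → L0 hit [D]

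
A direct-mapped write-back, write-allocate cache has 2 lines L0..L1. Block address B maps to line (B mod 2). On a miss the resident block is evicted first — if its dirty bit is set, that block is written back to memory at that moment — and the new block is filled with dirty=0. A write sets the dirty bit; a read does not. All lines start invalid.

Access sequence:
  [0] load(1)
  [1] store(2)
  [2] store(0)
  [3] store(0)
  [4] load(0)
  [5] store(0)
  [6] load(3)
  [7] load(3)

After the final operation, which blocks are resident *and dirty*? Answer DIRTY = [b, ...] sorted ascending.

0: R B1 → L1 miss [-]
1: W B2 → L0 miss [D]
2: W B0 → L0 miss wb→B2 [D]
3: W B0 → L0 hit [D]
4: R B0 → L0 hit [D]
5: W B0 → L0 hit [D]
6: R B3 → L1 miss [-]
7: R B3 → L1 hit [-]

DIRTY = [0]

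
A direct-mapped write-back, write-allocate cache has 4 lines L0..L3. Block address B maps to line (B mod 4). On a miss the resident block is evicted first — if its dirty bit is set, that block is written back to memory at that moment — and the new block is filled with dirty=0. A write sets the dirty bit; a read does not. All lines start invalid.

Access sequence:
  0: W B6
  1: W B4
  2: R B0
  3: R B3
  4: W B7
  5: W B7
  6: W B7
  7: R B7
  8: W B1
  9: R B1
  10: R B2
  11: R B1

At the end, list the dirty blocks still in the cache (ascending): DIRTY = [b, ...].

DIRTY = [1, 7]

  0 | W B6 → L2 miss [D]
  1 | W B4 → L0 miss [D]
  2 | R B0 → L0 miss wb→B4 [-]
  3 | R B3 → L3 miss [-]
  4 | W B7 → L3 miss [D]
  5 | W B7 → L3 hit [D]
  6 | W B7 → L3 hit [D]
  7 | R B7 → L3 hit [D]
  8 | W B1 → L1 miss [D]
  9 | R B1 → L1 hit [D]
  10 | R B2 → L2 miss wb→B6 [-]
  11 | R B1 → L1 hit [D]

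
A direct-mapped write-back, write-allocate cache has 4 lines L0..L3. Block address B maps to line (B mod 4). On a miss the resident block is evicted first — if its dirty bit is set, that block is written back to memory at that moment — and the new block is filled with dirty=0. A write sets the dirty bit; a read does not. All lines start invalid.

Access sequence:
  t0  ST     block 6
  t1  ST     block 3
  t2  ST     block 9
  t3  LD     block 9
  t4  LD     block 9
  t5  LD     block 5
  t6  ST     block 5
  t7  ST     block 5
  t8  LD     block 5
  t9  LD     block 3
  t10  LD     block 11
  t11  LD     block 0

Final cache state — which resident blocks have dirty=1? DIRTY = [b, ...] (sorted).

  0 | W B6 → L2 miss [D]
  1 | W B3 → L3 miss [D]
  2 | W B9 → L1 miss [D]
  3 | R B9 → L1 hit [D]
  4 | R B9 → L1 hit [D]
  5 | R B5 → L1 miss wb→B9 [-]
  6 | W B5 → L1 hit [D]
  7 | W B5 → L1 hit [D]
  8 | R B5 → L1 hit [D]
  9 | R B3 → L3 hit [D]
  10 | R B11 → L3 miss wb→B3 [-]
  11 | R B0 → L0 miss [-]

DIRTY = [5, 6]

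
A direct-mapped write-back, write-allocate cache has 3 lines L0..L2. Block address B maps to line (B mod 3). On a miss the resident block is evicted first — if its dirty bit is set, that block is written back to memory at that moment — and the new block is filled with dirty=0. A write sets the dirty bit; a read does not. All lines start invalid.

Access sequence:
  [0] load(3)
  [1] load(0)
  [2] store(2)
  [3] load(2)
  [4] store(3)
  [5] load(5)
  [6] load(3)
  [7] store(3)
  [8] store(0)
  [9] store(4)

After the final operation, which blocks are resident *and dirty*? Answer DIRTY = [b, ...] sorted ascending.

DIRTY = [0, 4]

0: R B3 → L0 miss [-]
1: R B0 → L0 miss [-]
2: W B2 → L2 miss [D]
3: R B2 → L2 hit [D]
4: W B3 → L0 miss [D]
5: R B5 → L2 miss wb→B2 [-]
6: R B3 → L0 hit [D]
7: W B3 → L0 hit [D]
8: W B0 → L0 miss wb→B3 [D]
9: W B4 → L1 miss [D]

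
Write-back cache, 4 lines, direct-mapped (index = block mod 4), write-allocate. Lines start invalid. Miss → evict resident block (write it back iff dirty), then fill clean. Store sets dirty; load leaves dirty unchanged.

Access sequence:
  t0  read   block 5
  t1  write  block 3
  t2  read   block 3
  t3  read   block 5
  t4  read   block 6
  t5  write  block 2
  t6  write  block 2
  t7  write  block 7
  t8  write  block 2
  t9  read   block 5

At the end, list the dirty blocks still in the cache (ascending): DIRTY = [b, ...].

DIRTY = [2, 7]

0: R B5 → L1 miss [-]
1: W B3 → L3 miss [D]
2: R B3 → L3 hit [D]
3: R B5 → L1 hit [-]
4: R B6 → L2 miss [-]
5: W B2 → L2 miss [D]
6: W B2 → L2 hit [D]
7: W B7 → L3 miss wb→B3 [D]
8: W B2 → L2 hit [D]
9: R B5 → L1 hit [-]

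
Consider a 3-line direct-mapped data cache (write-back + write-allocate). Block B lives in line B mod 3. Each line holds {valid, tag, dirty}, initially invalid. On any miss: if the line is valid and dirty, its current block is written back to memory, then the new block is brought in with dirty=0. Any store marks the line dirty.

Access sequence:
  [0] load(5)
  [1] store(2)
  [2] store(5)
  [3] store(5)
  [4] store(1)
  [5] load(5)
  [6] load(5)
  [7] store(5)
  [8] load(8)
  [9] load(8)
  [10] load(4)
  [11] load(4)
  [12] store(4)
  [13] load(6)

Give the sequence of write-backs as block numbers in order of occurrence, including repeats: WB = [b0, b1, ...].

WB = [2, 5, 1]

0: R B5 -> L2 miss  d=-]
1: W B2 -> L2 miss  d=D]
2: W B5 -> L2 miss wb->B2  d=D]
3: W B5 -> L2 hit  d=D]
4: W B1 -> L1 miss  d=D]
5: R B5 -> L2 hit  d=D]
6: R B5 -> L2 hit  d=D]
7: W B5 -> L2 hit  d=D]
8: R B8 -> L2 miss wb->B5  d=-]
9: R B8 -> L2 hit  d=-]
10: R B4 -> L1 miss wb->B1  d=-]
11: R B4 -> L1 hit  d=-]
12: W B4 -> L1 hit  d=D]
13: R B6 -> L0 miss  d=-]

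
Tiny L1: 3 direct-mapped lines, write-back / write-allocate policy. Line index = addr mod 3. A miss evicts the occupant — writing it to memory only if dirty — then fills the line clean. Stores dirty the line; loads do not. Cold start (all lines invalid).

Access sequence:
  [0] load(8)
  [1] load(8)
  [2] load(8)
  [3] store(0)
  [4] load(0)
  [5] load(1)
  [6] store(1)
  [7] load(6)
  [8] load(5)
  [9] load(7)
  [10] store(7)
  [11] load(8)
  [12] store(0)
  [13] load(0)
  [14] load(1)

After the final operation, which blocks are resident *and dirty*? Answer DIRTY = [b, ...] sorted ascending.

DIRTY = [0]

0: R B8 -> L2 miss  d=-]
1: R B8 -> L2 hit  d=-]
2: R B8 -> L2 hit  d=-]
3: W B0 -> L0 miss  d=D]
4: R B0 -> L0 hit  d=D]
5: R B1 -> L1 miss  d=-]
6: W B1 -> L1 hit  d=D]
7: R B6 -> L0 miss wb->B0  d=-]
8: R B5 -> L2 miss  d=-]
9: R B7 -> L1 miss wb->B1  d=-]
10: W B7 -> L1 hit  d=D]
11: R B8 -> L2 miss  d=-]
12: W B0 -> L0 miss  d=D]
13: R B0 -> L0 hit  d=D]
14: R B1 -> L1 miss wb->B7  d=-]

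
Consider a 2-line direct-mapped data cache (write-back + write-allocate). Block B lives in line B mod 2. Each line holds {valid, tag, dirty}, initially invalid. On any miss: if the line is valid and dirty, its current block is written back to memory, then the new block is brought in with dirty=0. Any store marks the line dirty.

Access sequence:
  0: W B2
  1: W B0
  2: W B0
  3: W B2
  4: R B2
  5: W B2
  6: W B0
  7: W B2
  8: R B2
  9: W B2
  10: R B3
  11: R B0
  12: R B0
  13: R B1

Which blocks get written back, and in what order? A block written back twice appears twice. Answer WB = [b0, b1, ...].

WB = [2, 0, 2, 0, 2]

  0 | W B2 → L0 miss [D]
  1 | W B0 → L0 miss wb→B2 [D]
  2 | W B0 → L0 hit [D]
  3 | W B2 → L0 miss wb→B0 [D]
  4 | R B2 → L0 hit [D]
  5 | W B2 → L0 hit [D]
  6 | W B0 → L0 miss wb→B2 [D]
  7 | W B2 → L0 miss wb→B0 [D]
  8 | R B2 → L0 hit [D]
  9 | W B2 → L0 hit [D]
  10 | R B3 → L1 miss [-]
  11 | R B0 → L0 miss wb→B2 [-]
  12 | R B0 → L0 hit [-]
  13 | R B1 → L1 miss [-]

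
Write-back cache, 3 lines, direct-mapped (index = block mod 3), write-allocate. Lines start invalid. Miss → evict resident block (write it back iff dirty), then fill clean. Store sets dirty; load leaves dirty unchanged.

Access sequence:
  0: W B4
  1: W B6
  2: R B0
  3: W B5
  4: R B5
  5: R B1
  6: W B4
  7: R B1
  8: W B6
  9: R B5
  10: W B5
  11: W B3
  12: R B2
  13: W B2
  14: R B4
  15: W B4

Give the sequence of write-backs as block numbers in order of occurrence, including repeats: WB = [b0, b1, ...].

  0 | W B4 → L1 miss [D]
  1 | W B6 → L0 miss [D]
  2 | R B0 → L0 miss wb→B6 [-]
  3 | W B5 → L2 miss [D]
  4 | R B5 → L2 hit [D]
  5 | R B1 → L1 miss wb→B4 [-]
  6 | W B4 → L1 miss [D]
  7 | R B1 → L1 miss wb→B4 [-]
  8 | W B6 → L0 miss [D]
  9 | R B5 → L2 hit [D]
  10 | W B5 → L2 hit [D]
  11 | W B3 → L0 miss wb→B6 [D]
  12 | R B2 → L2 miss wb→B5 [-]
  13 | W B2 → L2 hit [D]
  14 | R B4 → L1 miss [-]
  15 | W B4 → L1 hit [D]

WB = [6, 4, 4, 6, 5]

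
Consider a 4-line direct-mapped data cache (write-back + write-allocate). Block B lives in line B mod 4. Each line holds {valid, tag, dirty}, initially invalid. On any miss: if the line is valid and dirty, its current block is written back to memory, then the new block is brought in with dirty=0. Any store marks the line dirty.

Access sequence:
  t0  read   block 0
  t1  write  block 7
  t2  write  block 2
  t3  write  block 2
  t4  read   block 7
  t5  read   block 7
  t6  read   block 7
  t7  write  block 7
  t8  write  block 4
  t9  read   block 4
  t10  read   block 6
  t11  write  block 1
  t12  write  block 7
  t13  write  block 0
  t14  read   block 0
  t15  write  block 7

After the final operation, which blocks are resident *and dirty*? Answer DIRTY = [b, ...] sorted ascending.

DIRTY = [0, 1, 7]

0: R B0 → L0 miss [-]
1: W B7 → L3 miss [D]
2: W B2 → L2 miss [D]
3: W B2 → L2 hit [D]
4: R B7 → L3 hit [D]
5: R B7 → L3 hit [D]
6: R B7 → L3 hit [D]
7: W B7 → L3 hit [D]
8: W B4 → L0 miss [D]
9: R B4 → L0 hit [D]
10: R B6 → L2 miss wb→B2 [-]
11: W B1 → L1 miss [D]
12: W B7 → L3 hit [D]
13: W B0 → L0 miss wb→B4 [D]
14: R B0 → L0 hit [D]
15: W B7 → L3 hit [D]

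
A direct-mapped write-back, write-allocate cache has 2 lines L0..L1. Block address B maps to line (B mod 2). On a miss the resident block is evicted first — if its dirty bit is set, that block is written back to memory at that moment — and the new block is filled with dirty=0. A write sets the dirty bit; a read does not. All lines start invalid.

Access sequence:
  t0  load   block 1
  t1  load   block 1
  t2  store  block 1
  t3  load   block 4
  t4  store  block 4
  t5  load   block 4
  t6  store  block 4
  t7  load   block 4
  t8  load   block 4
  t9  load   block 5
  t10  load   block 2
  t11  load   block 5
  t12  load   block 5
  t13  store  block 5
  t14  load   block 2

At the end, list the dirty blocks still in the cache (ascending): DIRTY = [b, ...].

DIRTY = [5]

0: R B1 -> L1 miss  d=-]
1: R B1 -> L1 hit  d=-]
2: W B1 -> L1 hit  d=D]
3: R B4 -> L0 miss  d=-]
4: W B4 -> L0 hit  d=D]
5: R B4 -> L0 hit  d=D]
6: W B4 -> L0 hit  d=D]
7: R B4 -> L0 hit  d=D]
8: R B4 -> L0 hit  d=D]
9: R B5 -> L1 miss wb->B1  d=-]
10: R B2 -> L0 miss wb->B4  d=-]
11: R B5 -> L1 hit  d=-]
12: R B5 -> L1 hit  d=-]
13: W B5 -> L1 hit  d=D]
14: R B2 -> L0 hit  d=-]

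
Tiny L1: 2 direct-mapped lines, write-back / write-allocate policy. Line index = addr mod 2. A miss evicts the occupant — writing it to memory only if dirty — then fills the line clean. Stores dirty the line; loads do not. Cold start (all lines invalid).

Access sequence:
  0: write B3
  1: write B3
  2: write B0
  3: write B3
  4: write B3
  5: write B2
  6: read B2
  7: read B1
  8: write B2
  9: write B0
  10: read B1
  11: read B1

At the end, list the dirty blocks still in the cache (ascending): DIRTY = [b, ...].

0: W B3 -> L1 miss  d=D]
1: W B3 -> L1 hit  d=D]
2: W B0 -> L0 miss  d=D]
3: W B3 -> L1 hit  d=D]
4: W B3 -> L1 hit  d=D]
5: W B2 -> L0 miss wb->B0  d=D]
6: R B2 -> L0 hit  d=D]
7: R B1 -> L1 miss wb->B3  d=-]
8: W B2 -> L0 hit  d=D]
9: W B0 -> L0 miss wb->B2  d=D]
10: R B1 -> L1 hit  d=-]
11: R B1 -> L1 hit  d=-]

DIRTY = [0]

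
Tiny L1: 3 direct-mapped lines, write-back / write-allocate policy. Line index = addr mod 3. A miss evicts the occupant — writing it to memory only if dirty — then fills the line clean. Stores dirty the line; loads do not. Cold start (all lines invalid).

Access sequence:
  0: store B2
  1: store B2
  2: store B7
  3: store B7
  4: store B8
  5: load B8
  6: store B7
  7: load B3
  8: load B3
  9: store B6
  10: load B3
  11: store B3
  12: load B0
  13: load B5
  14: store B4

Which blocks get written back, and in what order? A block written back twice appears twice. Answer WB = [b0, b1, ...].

  0 | W B2 → L2 miss [D]
  1 | W B2 → L2 hit [D]
  2 | W B7 → L1 miss [D]
  3 | W B7 → L1 hit [D]
  4 | W B8 → L2 miss wb→B2 [D]
  5 | R B8 → L2 hit [D]
  6 | W B7 → L1 hit [D]
  7 | R B3 → L0 miss [-]
  8 | R B3 → L0 hit [-]
  9 | W B6 → L0 miss [D]
  10 | R B3 → L0 miss wb→B6 [-]
  11 | W B3 → L0 hit [D]
  12 | R B0 → L0 miss wb→B3 [-]
  13 | R B5 → L2 miss wb→B8 [-]
  14 | W B4 → L1 miss wb→B7 [D]

WB = [2, 6, 3, 8, 7]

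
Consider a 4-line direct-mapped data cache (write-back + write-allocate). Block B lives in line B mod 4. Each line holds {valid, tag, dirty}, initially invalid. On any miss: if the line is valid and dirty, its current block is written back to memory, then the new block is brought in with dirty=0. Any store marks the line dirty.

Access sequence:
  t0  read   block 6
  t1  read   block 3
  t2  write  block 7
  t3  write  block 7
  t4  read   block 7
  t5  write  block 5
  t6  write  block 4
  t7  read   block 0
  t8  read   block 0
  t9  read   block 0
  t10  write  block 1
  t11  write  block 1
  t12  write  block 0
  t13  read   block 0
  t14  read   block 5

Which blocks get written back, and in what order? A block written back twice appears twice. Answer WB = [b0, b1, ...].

  0 | R B6 → L2 miss [-]
  1 | R B3 → L3 miss [-]
  2 | W B7 → L3 miss [D]
  3 | W B7 → L3 hit [D]
  4 | R B7 → L3 hit [D]
  5 | W B5 → L1 miss [D]
  6 | W B4 → L0 miss [D]
  7 | R B0 → L0 miss wb→B4 [-]
  8 | R B0 → L0 hit [-]
  9 | R B0 → L0 hit [-]
  10 | W B1 → L1 miss wb→B5 [D]
  11 | W B1 → L1 hit [D]
  12 | W B0 → L0 hit [D]
  13 | R B0 → L0 hit [D]
  14 | R B5 → L1 miss wb→B1 [-]

WB = [4, 5, 1]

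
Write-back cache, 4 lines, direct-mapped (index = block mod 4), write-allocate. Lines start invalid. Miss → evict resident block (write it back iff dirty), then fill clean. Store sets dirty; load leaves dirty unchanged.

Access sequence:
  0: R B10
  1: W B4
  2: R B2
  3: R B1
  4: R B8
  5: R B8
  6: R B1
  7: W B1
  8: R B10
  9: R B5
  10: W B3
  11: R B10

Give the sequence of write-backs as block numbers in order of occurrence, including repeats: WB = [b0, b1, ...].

  0 | R B10 → L2 miss [-]
  1 | W B4 → L0 miss [D]
  2 | R B2 → L2 miss [-]
  3 | R B1 → L1 miss [-]
  4 | R B8 → L0 miss wb→B4 [-]
  5 | R B8 → L0 hit [-]
  6 | R B1 → L1 hit [-]
  7 | W B1 → L1 hit [D]
  8 | R B10 → L2 miss [-]
  9 | R B5 → L1 miss wb→B1 [-]
  10 | W B3 → L3 miss [D]
  11 | R B10 → L2 hit [-]

WB = [4, 1]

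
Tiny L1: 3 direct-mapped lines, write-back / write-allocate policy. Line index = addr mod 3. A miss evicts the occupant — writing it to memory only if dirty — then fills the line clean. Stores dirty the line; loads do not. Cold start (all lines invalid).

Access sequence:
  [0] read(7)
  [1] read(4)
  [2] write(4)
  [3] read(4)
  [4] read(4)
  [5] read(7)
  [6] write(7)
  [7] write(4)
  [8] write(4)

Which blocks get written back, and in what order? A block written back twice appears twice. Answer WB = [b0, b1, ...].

WB = [4, 7]

0: R B7 -> L1 miss  d=-]
1: R B4 -> L1 miss  d=-]
2: W B4 -> L1 hit  d=D]
3: R B4 -> L1 hit  d=D]
4: R B4 -> L1 hit  d=D]
5: R B7 -> L1 miss wb->B4  d=-]
6: W B7 -> L1 hit  d=D]
7: W B4 -> L1 miss wb->B7  d=D]
8: W B4 -> L1 hit  d=D]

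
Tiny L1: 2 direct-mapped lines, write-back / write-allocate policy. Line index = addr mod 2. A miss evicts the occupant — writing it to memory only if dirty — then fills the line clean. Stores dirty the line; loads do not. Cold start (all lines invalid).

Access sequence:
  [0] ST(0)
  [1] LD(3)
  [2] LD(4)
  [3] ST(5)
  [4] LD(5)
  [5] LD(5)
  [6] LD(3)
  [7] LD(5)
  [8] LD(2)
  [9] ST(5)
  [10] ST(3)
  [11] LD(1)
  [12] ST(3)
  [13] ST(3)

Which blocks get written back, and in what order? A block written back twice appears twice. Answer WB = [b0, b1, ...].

WB = [0, 5, 5, 3]

0: W B0 → L0 miss [D]
1: R B3 → L1 miss [-]
2: R B4 → L0 miss wb→B0 [-]
3: W B5 → L1 miss [D]
4: R B5 → L1 hit [D]
5: R B5 → L1 hit [D]
6: R B3 → L1 miss wb→B5 [-]
7: R B5 → L1 miss [-]
8: R B2 → L0 miss [-]
9: W B5 → L1 hit [D]
10: W B3 → L1 miss wb→B5 [D]
11: R B1 → L1 miss wb→B3 [-]
12: W B3 → L1 miss [D]
13: W B3 → L1 hit [D]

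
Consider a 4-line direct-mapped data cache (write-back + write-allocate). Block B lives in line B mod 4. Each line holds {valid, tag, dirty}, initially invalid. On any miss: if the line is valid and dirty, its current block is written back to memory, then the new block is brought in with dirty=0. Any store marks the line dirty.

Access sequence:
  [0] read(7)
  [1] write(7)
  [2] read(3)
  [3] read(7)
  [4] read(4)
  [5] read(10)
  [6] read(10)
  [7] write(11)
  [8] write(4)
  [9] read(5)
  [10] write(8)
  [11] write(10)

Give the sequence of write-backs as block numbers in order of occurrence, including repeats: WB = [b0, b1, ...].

WB = [7, 4]

0: R B7 -> L3 miss  d=-]
1: W B7 -> L3 hit  d=D]
2: R B3 -> L3 miss wb->B7  d=-]
3: R B7 -> L3 miss  d=-]
4: R B4 -> L0 miss  d=-]
5: R B10 -> L2 miss  d=-]
6: R B10 -> L2 hit  d=-]
7: W B11 -> L3 miss  d=D]
8: W B4 -> L0 hit  d=D]
9: R B5 -> L1 miss  d=-]
10: W B8 -> L0 miss wb->B4  d=D]
11: W B10 -> L2 hit  d=D]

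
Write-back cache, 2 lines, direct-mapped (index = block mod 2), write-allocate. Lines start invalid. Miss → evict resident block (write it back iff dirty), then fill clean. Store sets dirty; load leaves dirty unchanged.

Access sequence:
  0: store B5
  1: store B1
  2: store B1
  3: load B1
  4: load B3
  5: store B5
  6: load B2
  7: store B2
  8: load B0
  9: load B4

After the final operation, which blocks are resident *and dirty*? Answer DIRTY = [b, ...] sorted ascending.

  0 | W B5 → L1 miss [D]
  1 | W B1 → L1 miss wb→B5 [D]
  2 | W B1 → L1 hit [D]
  3 | R B1 → L1 hit [D]
  4 | R B3 → L1 miss wb→B1 [-]
  5 | W B5 → L1 miss [D]
  6 | R B2 → L0 miss [-]
  7 | W B2 → L0 hit [D]
  8 | R B0 → L0 miss wb→B2 [-]
  9 | R B4 → L0 miss [-]

DIRTY = [5]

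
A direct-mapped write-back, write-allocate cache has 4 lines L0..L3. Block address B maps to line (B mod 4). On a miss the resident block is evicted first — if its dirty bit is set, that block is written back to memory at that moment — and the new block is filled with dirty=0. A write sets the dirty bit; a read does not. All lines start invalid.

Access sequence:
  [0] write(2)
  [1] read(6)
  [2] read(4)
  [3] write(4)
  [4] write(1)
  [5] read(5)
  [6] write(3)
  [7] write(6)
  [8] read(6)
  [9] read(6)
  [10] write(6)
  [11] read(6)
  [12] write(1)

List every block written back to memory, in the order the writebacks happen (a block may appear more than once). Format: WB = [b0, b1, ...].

WB = [2, 1]

0: W B2 → L2 miss [D]
1: R B6 → L2 miss wb→B2 [-]
2: R B4 → L0 miss [-]
3: W B4 → L0 hit [D]
4: W B1 → L1 miss [D]
5: R B5 → L1 miss wb→B1 [-]
6: W B3 → L3 miss [D]
7: W B6 → L2 hit [D]
8: R B6 → L2 hit [D]
9: R B6 → L2 hit [D]
10: W B6 → L2 hit [D]
11: R B6 → L2 hit [D]
12: W B1 → L1 miss [D]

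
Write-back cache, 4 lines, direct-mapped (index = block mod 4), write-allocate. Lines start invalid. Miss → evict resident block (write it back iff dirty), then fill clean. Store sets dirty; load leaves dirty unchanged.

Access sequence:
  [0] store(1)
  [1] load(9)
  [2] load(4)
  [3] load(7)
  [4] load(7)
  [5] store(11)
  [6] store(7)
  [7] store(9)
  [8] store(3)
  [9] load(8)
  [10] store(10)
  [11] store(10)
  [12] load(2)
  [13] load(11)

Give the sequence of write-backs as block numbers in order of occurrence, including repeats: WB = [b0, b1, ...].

WB = [1, 11, 7, 10, 3]

0: W B1 → L1 miss [D]
1: R B9 → L1 miss wb→B1 [-]
2: R B4 → L0 miss [-]
3: R B7 → L3 miss [-]
4: R B7 → L3 hit [-]
5: W B11 → L3 miss [D]
6: W B7 → L3 miss wb→B11 [D]
7: W B9 → L1 hit [D]
8: W B3 → L3 miss wb→B7 [D]
9: R B8 → L0 miss [-]
10: W B10 → L2 miss [D]
11: W B10 → L2 hit [D]
12: R B2 → L2 miss wb→B10 [-]
13: R B11 → L3 miss wb→B3 [-]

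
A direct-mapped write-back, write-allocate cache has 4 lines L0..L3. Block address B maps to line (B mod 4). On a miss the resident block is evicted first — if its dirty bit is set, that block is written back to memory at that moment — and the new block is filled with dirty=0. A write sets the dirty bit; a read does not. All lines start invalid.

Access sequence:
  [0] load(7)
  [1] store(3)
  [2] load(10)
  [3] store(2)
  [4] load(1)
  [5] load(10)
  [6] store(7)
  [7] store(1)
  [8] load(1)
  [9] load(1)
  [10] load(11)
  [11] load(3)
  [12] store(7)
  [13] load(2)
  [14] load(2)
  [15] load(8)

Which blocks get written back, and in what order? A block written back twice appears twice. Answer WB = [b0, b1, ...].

  0 | R B7 → L3 miss [-]
  1 | W B3 → L3 miss [D]
  2 | R B10 → L2 miss [-]
  3 | W B2 → L2 miss [D]
  4 | R B1 → L1 miss [-]
  5 | R B10 → L2 miss wb→B2 [-]
  6 | W B7 → L3 miss wb→B3 [D]
  7 | W B1 → L1 hit [D]
  8 | R B1 → L1 hit [D]
  9 | R B1 → L1 hit [D]
  10 | R B11 → L3 miss wb→B7 [-]
  11 | R B3 → L3 miss [-]
  12 | W B7 → L3 miss [D]
  13 | R B2 → L2 miss [-]
  14 | R B2 → L2 hit [-]
  15 | R B8 → L0 miss [-]

WB = [2, 3, 7]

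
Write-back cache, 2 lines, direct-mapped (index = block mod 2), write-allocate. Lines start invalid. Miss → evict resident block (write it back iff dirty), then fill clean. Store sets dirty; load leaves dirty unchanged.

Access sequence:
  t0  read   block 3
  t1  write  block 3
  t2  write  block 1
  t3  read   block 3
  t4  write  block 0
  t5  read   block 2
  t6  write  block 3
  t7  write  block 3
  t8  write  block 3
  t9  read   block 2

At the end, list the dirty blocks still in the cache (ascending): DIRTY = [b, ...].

DIRTY = [3]

  0 | R B3 → L1 miss [-]
  1 | W B3 → L1 hit [D]
  2 | W B1 → L1 miss wb→B3 [D]
  3 | R B3 → L1 miss wb→B1 [-]
  4 | W B0 → L0 miss [D]
  5 | R B2 → L0 miss wb→B0 [-]
  6 | W B3 → L1 hit [D]
  7 | W B3 → L1 hit [D]
  8 | W B3 → L1 hit [D]
  9 | R B2 → L0 hit [-]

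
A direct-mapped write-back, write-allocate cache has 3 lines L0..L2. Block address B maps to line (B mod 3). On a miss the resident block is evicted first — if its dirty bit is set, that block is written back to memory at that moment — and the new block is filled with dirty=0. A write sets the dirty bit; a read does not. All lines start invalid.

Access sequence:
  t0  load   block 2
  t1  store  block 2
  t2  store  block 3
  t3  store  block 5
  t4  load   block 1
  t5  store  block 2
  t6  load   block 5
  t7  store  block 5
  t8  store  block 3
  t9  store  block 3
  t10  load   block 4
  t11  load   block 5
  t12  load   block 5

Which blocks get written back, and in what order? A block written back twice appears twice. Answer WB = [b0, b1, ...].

WB = [2, 5, 2]

0: R B2 → L2 miss [-]
1: W B2 → L2 hit [D]
2: W B3 → L0 miss [D]
3: W B5 → L2 miss wb→B2 [D]
4: R B1 → L1 miss [-]
5: W B2 → L2 miss wb→B5 [D]
6: R B5 → L2 miss wb→B2 [-]
7: W B5 → L2 hit [D]
8: W B3 → L0 hit [D]
9: W B3 → L0 hit [D]
10: R B4 → L1 miss [-]
11: R B5 → L2 hit [D]
12: R B5 → L2 hit [D]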